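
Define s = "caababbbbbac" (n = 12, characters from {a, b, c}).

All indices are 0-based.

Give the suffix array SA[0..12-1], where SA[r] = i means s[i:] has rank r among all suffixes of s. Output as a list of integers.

[1, 2, 4, 10, 3, 9, 8, 7, 6, 5, 11, 0]

sorted suffixes:
  #0 SA[0]=1  'aababbbbbac'
  #1 SA[1]=2  'ababbbbbac'
  #2 SA[2]=4  'abbbbbac'
  #3 SA[3]=10  'ac'
  #4 SA[4]=3  'babbbbbac'
  #5 SA[5]=9  'bac'
  #6 SA[6]=8  'bbac'
  #7 SA[7]=7  'bbbac'
  #8 SA[8]=6  'bbbbac'
  #9 SA[9]=5  'bbbbbac'
  #10 SA[10]=11  'c'
  #11 SA[11]=0  'caababbbbbac'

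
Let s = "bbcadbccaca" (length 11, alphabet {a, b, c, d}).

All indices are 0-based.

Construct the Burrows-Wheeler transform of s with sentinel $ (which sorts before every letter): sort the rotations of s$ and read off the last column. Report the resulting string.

rank  rotation      last
    0  $bbcadbccaca  a
    1  a$bbcadbccac  c
    2  aca$bbcadbcc  c
    3  adbccaca$bbc  c
    4  bbcadbccaca$  $
    5  bcadbccaca$b  b
    6  bccaca$bbcad  d
    7  ca$bbcadbcca  a
    8  caca$bbcadbc  c
    9  cadbccaca$bb  b
   10  ccaca$bbcadb  b
   11  dbccaca$bbca  a

accc$bdacbba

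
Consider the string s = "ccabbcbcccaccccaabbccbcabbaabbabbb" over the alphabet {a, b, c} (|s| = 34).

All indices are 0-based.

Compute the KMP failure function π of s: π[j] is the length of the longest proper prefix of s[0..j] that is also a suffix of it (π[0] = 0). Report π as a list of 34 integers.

π[0] = 0
j=1 s[j]='c': π[1]=1 (border 'c')
j=2 s[j]='a': k: 1→0; π[2]=0 (border '')
j=3 s[j]='b': π[3]=0 (border '')
j=4 s[j]='b': π[4]=0 (border '')
j=5 s[j]='c': π[5]=1 (border 'c')
j=6 s[j]='b': k: 1→0; π[6]=0 (border '')
j=7 s[j]='c': π[7]=1 (border 'c')
j=8 s[j]='c': π[8]=2 (border 'cc')
j=9 s[j]='c': k: 2→1; π[9]=2 (border 'cc')
j=10 s[j]='a': π[10]=3 (border 'cca')
j=11 s[j]='c': k: 3→0; π[11]=1 (border 'c')
j=12 s[j]='c': π[12]=2 (border 'cc')
j=13 s[j]='c': k: 2→1; π[13]=2 (border 'cc')
j=14 s[j]='c': k: 2→1; π[14]=2 (border 'cc')
j=15 s[j]='a': π[15]=3 (border 'cca')
j=16 s[j]='a': k: 3→0; π[16]=0 (border '')
j=17 s[j]='b': π[17]=0 (border '')
j=18 s[j]='b': π[18]=0 (border '')
j=19 s[j]='c': π[19]=1 (border 'c')
j=20 s[j]='c': π[20]=2 (border 'cc')
j=21 s[j]='b': k: 2→1→0; π[21]=0 (border '')
j=22 s[j]='c': π[22]=1 (border 'c')
j=23 s[j]='a': k: 1→0; π[23]=0 (border '')
j=24 s[j]='b': π[24]=0 (border '')
j=25 s[j]='b': π[25]=0 (border '')
j=26 s[j]='a': π[26]=0 (border '')
j=27 s[j]='a': π[27]=0 (border '')
j=28 s[j]='b': π[28]=0 (border '')
j=29 s[j]='b': π[29]=0 (border '')
j=30 s[j]='a': π[30]=0 (border '')
j=31 s[j]='b': π[31]=0 (border '')
j=32 s[j]='b': π[32]=0 (border '')
j=33 s[j]='b': π[33]=0 (border '')

[0, 1, 0, 0, 0, 1, 0, 1, 2, 2, 3, 1, 2, 2, 2, 3, 0, 0, 0, 1, 2, 0, 1, 0, 0, 0, 0, 0, 0, 0, 0, 0, 0, 0]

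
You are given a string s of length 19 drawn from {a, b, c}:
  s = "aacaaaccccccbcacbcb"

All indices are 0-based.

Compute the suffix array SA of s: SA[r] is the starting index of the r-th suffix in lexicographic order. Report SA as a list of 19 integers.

rank | idx | suffix
   0 |   3 | aaaccccccbcacbcb
   1 |   0 | aacaaaccccccbcacbcb
   2 |   4 | aaccccccbcacbcb
   3 |   1 | acaaaccccccbcacbcb
   4 |  14 | acbcb
   5 |   5 | accccccbcacbcb
   6 |  18 | b
   7 |  12 | bcacbcb
   8 |  16 | bcb
   9 |   2 | caaaccccccbcacbcb
  10 |  13 | cacbcb
  11 |  17 | cb
  12 |  11 | cbcacbcb
  13 |  15 | cbcb
  14 |  10 | ccbcacbcb
  15 |   9 | cccbcacbcb
  16 |   8 | ccccbcacbcb
  17 |   7 | cccccbcacbcb
  18 |   6 | ccccccbcacbcb

[3, 0, 4, 1, 14, 5, 18, 12, 16, 2, 13, 17, 11, 15, 10, 9, 8, 7, 6]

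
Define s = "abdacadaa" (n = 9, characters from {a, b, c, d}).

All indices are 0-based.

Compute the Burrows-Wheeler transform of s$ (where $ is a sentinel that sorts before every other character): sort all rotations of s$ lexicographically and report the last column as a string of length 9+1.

aad$dcaaab

rank  rotation    last
    0  $abdacadaa  a
    1  a$abdacada  a
    2  aa$abdacad  d
    3  abdacadaa$  $
    4  acadaa$abd  d
    5  adaa$abdac  c
    6  bdacadaa$a  a
    7  cadaa$abda  a
    8  daa$abdaca  a
    9  dacadaa$ab  b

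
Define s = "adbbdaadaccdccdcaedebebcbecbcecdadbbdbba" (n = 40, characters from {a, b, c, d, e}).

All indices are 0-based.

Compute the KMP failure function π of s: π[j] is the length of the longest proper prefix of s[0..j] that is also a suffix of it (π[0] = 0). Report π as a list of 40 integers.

[0, 0, 0, 0, 0, 1, 1, 2, 1, 0, 0, 0, 0, 0, 0, 0, 1, 0, 0, 0, 0, 0, 0, 0, 0, 0, 0, 0, 0, 0, 0, 0, 1, 2, 3, 4, 5, 0, 0, 1]

π[0] = 0
j=1 s[j]='d': π[1]=0 (border '')
j=2 s[j]='b': π[2]=0 (border '')
j=3 s[j]='b': π[3]=0 (border '')
j=4 s[j]='d': π[4]=0 (border '')
j=5 s[j]='a': π[5]=1 (border 'a')
j=6 s[j]='a': k: 1→0; π[6]=1 (border 'a')
j=7 s[j]='d': π[7]=2 (border 'ad')
j=8 s[j]='a': k: 2→0; π[8]=1 (border 'a')
j=9 s[j]='c': k: 1→0; π[9]=0 (border '')
j=10 s[j]='c': π[10]=0 (border '')
j=11 s[j]='d': π[11]=0 (border '')
j=12 s[j]='c': π[12]=0 (border '')
j=13 s[j]='c': π[13]=0 (border '')
j=14 s[j]='d': π[14]=0 (border '')
j=15 s[j]='c': π[15]=0 (border '')
j=16 s[j]='a': π[16]=1 (border 'a')
j=17 s[j]='e': k: 1→0; π[17]=0 (border '')
j=18 s[j]='d': π[18]=0 (border '')
j=19 s[j]='e': π[19]=0 (border '')
j=20 s[j]='b': π[20]=0 (border '')
j=21 s[j]='e': π[21]=0 (border '')
j=22 s[j]='b': π[22]=0 (border '')
j=23 s[j]='c': π[23]=0 (border '')
j=24 s[j]='b': π[24]=0 (border '')
j=25 s[j]='e': π[25]=0 (border '')
j=26 s[j]='c': π[26]=0 (border '')
j=27 s[j]='b': π[27]=0 (border '')
j=28 s[j]='c': π[28]=0 (border '')
j=29 s[j]='e': π[29]=0 (border '')
j=30 s[j]='c': π[30]=0 (border '')
j=31 s[j]='d': π[31]=0 (border '')
j=32 s[j]='a': π[32]=1 (border 'a')
j=33 s[j]='d': π[33]=2 (border 'ad')
j=34 s[j]='b': π[34]=3 (border 'adb')
j=35 s[j]='b': π[35]=4 (border 'adbb')
j=36 s[j]='d': π[36]=5 (border 'adbbd')
j=37 s[j]='b': k: 5→0; π[37]=0 (border '')
j=38 s[j]='b': π[38]=0 (border '')
j=39 s[j]='a': π[39]=1 (border 'a')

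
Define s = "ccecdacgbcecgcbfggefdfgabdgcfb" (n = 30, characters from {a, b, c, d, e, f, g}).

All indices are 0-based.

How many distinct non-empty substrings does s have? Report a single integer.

436

rank→(start, suffix):
  0 → (23, 'abdgcfb')
  1 → (5, 'acgbcecgcbfggefdfgabdgcfb')
  2 → (29, 'b')
  3 → (8, 'bcecgcbfggefdfgabdgcfb')
  4 → (24, 'bdgcfb')
  5 → (14, 'bfggefdfgabdgcfb')
  6 → (13, 'cbfggefdfgabdgcfb')
  7 → (0, 'ccecdacgbcecgcbfggefdfgabdgcfb')
  8 → (3, 'cdacgbcecgcbfggefdfgabdgcfb')
  9 → (1, 'cecdacgbcecgcbfggefdfgabdgcfb')
  10 → (9, 'cecgcbfggefdfgabdgcfb')
  11 → (27, 'cfb')
  12 → (6, 'cgbcecgcbfggefdfgabdgcfb')
  13 → (11, 'cgcbfggefdfgabdgcfb')
  14 → (4, 'dacgbcecgcbfggefdfgabdgcfb')
  15 → (20, 'dfgabdgcfb')
  16 → (25, 'dgcfb')
  17 → (2, 'ecdacgbcecgcbfggefdfgabdgcfb')
  18 → (10, 'ecgcbfggefdfgabdgcfb')
  19 → (18, 'efdfgabdgcfb')
  20 → (28, 'fb')
  21 → (19, 'fdfgabdgcfb')
  22 → (21, 'fgabdgcfb')
  23 → (15, 'fggefdfgabdgcfb')
  24 → (22, 'gabdgcfb')
  25 → (7, 'gbcecgcbfggefdfgabdgcfb')
  26 → (12, 'gcbfggefdfgabdgcfb')
  27 → (26, 'gcfb')
  28 → (17, 'gefdfgabdgcfb')
  29 → (16, 'ggefdfgabdgcfb')

SA = [23, 5, 29, 8, 24, 14, 13, 0, 3, 1, 9, 27, 6, 11, 4, 20, 25, 2, 10, 18, 28, 19, 21, 15, 22, 7, 12, 26, 17, 16]
rank  pair      lcp
   1  s[23:],s[5:]  1  'a'
   2  s[5:],s[29:]  0  ''
   3  s[29:],s[8:]  1  'b'
   4  s[8:],s[24:]  1  'b'
   5  s[24:],s[14:]  1  'b'
   6  s[14:],s[13:]  0  ''
   7  s[13:],s[0:]  1  'c'
   8  s[0:],s[3:]  1  'c'
   9  s[3:],s[1:]  1  'c'
  10  s[1:],s[9:]  3  'cec'
  11  s[9:],s[27:]  1  'c'
  12  s[27:],s[6:]  1  'c'
  13  s[6:],s[11:]  2  'cg'
  14  s[11:],s[4:]  0  ''
  15  s[4:],s[20:]  1  'd'
  16  s[20:],s[25:]  1  'd'
  17  s[25:],s[2:]  0  ''
  18  s[2:],s[10:]  2  'ec'
  19  s[10:],s[18:]  1  'e'
  20  s[18:],s[28:]  0  ''
  21  s[28:],s[19:]  1  'f'
  22  s[19:],s[21:]  1  'f'
  23  s[21:],s[15:]  2  'fg'
  24  s[15:],s[22:]  0  ''
  25  s[22:],s[7:]  1  'g'
  26  s[7:],s[12:]  1  'g'
  27  s[12:],s[26:]  2  'gc'
  28  s[26:],s[17:]  1  'g'
  29  s[17:],s[16:]  1  'g'

n(n+1)/2 = 30·31/2 = 465
Σ LCP = 0 + 1 + 0 + 1 + 1 + 1 + 0 + 1 + 1 + 1 + 3 + 1 + 1 + 2 + 0 + 1 + 1 + 0 + 2 + 1 + 0 + 1 + 1 + 2 + 0 + 1 + 1 + 2 + 1 + 1 = 29
distinct = 465 − 29 = 436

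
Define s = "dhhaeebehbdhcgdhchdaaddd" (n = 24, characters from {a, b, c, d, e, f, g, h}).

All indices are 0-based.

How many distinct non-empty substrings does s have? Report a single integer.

278

sorted suffixes:
  #0 SA[0]=19  'aaddd'
  #1 SA[1]=20  'addd'
  #2 SA[2]=3  'aeebehbdhcgdhchdaaddd'
  #3 SA[3]=9  'bdhcgdhchdaaddd'
  #4 SA[4]=6  'behbdhcgdhchdaaddd'
  #5 SA[5]=12  'cgdhchdaaddd'
  #6 SA[6]=16  'chdaaddd'
  #7 SA[7]=23  'd'
  #8 SA[8]=18  'daaddd'
  #9 SA[9]=22  'dd'
  #10 SA[10]=21  'ddd'
  #11 SA[11]=10  'dhcgdhchdaaddd'
  #12 SA[12]=14  'dhchdaaddd'
  #13 SA[13]=0  'dhhaeebehbdhcgdhchdaaddd'
  #14 SA[14]=5  'ebehbdhcgdhchdaaddd'
  #15 SA[15]=4  'eebehbdhcgdhchdaaddd'
  #16 SA[16]=7  'ehbdhcgdhchdaaddd'
  #17 SA[17]=13  'gdhchdaaddd'
  #18 SA[18]=2  'haeebehbdhcgdhchdaaddd'
  #19 SA[19]=8  'hbdhcgdhchdaaddd'
  #20 SA[20]=11  'hcgdhchdaaddd'
  #21 SA[21]=15  'hchdaaddd'
  #22 SA[22]=17  'hdaaddd'
  #23 SA[23]=1  'hhaeebehbdhcgdhchdaaddd'

SA = [19, 20, 3, 9, 6, 12, 16, 23, 18, 22, 21, 10, 14, 0, 5, 4, 7, 13, 2, 8, 11, 15, 17, 1]
[i] adj suffixes → lcp
  [1] 19/20 → 1 ('a')
  [2] 20/3 → 1 ('a')
  [3] 3/9 → 0 ('')
  [4] 9/6 → 1 ('b')
  [5] 6/12 → 0 ('')
  [6] 12/16 → 1 ('c')
  [7] 16/23 → 0 ('')
  [8] 23/18 → 1 ('d')
  [9] 18/22 → 1 ('d')
  [10] 22/21 → 2 ('dd')
  [11] 21/10 → 1 ('d')
  [12] 10/14 → 3 ('dhc')
  [13] 14/0 → 2 ('dh')
  [14] 0/5 → 0 ('')
  [15] 5/4 → 1 ('e')
  [16] 4/7 → 1 ('e')
  [17] 7/13 → 0 ('')
  [18] 13/2 → 0 ('')
  [19] 2/8 → 1 ('h')
  [20] 8/11 → 1 ('h')
  [21] 11/15 → 2 ('hc')
  [22] 15/17 → 1 ('h')
  [23] 17/1 → 1 ('h')

n(n+1)/2 = 24·25/2 = 300
Σ LCP = 0 + 1 + 1 + 0 + 1 + 0 + 1 + 0 + 1 + 1 + 2 + 1 + 3 + 2 + 0 + 1 + 1 + 0 + 0 + 1 + 1 + 2 + 1 + 1 = 22
distinct = 300 − 22 = 278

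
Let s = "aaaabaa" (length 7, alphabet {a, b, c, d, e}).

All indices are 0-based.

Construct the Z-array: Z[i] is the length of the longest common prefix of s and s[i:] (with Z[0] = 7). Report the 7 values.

Z[0]=7
i=1: outside box; Z[1]=3 extend→box=[1,4)
i=2: min(r-i=2, Z[1]=3)=2; Z[2]=2
i=3: min(r-i=1, Z[2]=2)=1; Z[3]=1
i=4: outside box; Z[4]=0
i=5: outside box; Z[5]=2 extend→box=[5,7)
i=6: min(r-i=1, Z[1]=3)=1; Z[6]=1

[7, 3, 2, 1, 0, 2, 1]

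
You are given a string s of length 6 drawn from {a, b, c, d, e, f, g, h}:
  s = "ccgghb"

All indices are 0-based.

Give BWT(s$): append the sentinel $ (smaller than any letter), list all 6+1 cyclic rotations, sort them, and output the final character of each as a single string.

bh$ccgg

rank  rotation last
    0  $ccgghb  b
    1  b$ccggh  h
    2  ccgghb$  $
    3  cgghb$c  c
    4  gghb$cc  c
    5  ghb$ccg  g
    6  hb$ccgg  g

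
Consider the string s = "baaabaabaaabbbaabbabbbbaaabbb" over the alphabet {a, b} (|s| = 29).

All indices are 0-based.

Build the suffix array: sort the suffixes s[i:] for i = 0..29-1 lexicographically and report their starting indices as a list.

[1, 23, 8, 5, 2, 14, 24, 9, 6, 3, 15, 25, 10, 18, 28, 0, 22, 7, 4, 13, 17, 27, 21, 12, 16, 26, 20, 11, 19]

sorted suffixes:
  #0 SA[0]=1  'aaabaabaaabbbaabbabbbbaaabbb'
  #1 SA[1]=23  'aaabbb'
  #2 SA[2]=8  'aaabbbaabbabbbbaaabbb'
  #3 SA[3]=5  'aabaaabbbaabbabbbbaaabbb'
  #4 SA[4]=2  'aabaabaaabbbaabbabbbbaaabbb'
  #5 SA[5]=14  'aabbabbbbaaabbb'
  #6 SA[6]=24  'aabbb'
  #7 SA[7]=9  'aabbbaabbabbbbaaabbb'
  #8 SA[8]=6  'abaaabbbaabbabbbbaaabbb'
  #9 SA[9]=3  'abaabaaabbbaabbabbbbaaabbb'
  #10 SA[10]=15  'abbabbbbaaabbb'
  #11 SA[11]=25  'abbb'
  #12 SA[12]=10  'abbbaabbabbbbaaabbb'
  #13 SA[13]=18  'abbbbaaabbb'
  #14 SA[14]=28  'b'
  #15 SA[15]=0  'baaabaabaaabbbaabbabbbbaaabbb'
  #16 SA[16]=22  'baaabbb'
  #17 SA[17]=7  'baaabbbaabbabbbbaaabbb'
  #18 SA[18]=4  'baabaaabbbaabbabbbbaaabbb'
  #19 SA[19]=13  'baabbabbbbaaabbb'
  #20 SA[20]=17  'babbbbaaabbb'
  #21 SA[21]=27  'bb'
  #22 SA[22]=21  'bbaaabbb'
  #23 SA[23]=12  'bbaabbabbbbaaabbb'
  #24 SA[24]=16  'bbabbbbaaabbb'
  #25 SA[25]=26  'bbb'
  #26 SA[26]=20  'bbbaaabbb'
  #27 SA[27]=11  'bbbaabbabbbbaaabbb'
  #28 SA[28]=19  'bbbbaaabbb'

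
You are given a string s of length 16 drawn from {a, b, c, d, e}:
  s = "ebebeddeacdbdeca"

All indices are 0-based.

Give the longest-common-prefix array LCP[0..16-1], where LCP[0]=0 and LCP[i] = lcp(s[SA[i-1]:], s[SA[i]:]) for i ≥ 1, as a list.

sorted suffixes:
  #0 SA[0]=15  'a'
  #1 SA[1]=8  'acdbdeca'
  #2 SA[2]=11  'bdeca'
  #3 SA[3]=1  'bebeddeacdbdeca'
  #4 SA[4]=3  'beddeacdbdeca'
  #5 SA[5]=14  'ca'
  #6 SA[6]=9  'cdbdeca'
  #7 SA[7]=10  'dbdeca'
  #8 SA[8]=5  'ddeacdbdeca'
  #9 SA[9]=6  'deacdbdeca'
  #10 SA[10]=12  'deca'
  #11 SA[11]=7  'eacdbdeca'
  #12 SA[12]=0  'ebebeddeacdbdeca'
  #13 SA[13]=2  'ebeddeacdbdeca'
  #14 SA[14]=13  'eca'
  #15 SA[15]=4  'eddeacdbdeca'

SA = [15, 8, 11, 1, 3, 14, 9, 10, 5, 6, 12, 7, 0, 2, 13, 4]
[i] adj suffixes → lcp
  [1] 15/8 → 1 ('a')
  [2] 8/11 → 0 ('')
  [3] 11/1 → 1 ('b')
  [4] 1/3 → 2 ('be')
  [5] 3/14 → 0 ('')
  [6] 14/9 → 1 ('c')
  [7] 9/10 → 0 ('')
  [8] 10/5 → 1 ('d')
  [9] 5/6 → 1 ('d')
  [10] 6/12 → 2 ('de')
  [11] 12/7 → 0 ('')
  [12] 7/0 → 1 ('e')
  [13] 0/2 → 3 ('ebe')
  [14] 2/13 → 1 ('e')
  [15] 13/4 → 1 ('e')

[0, 1, 0, 1, 2, 0, 1, 0, 1, 1, 2, 0, 1, 3, 1, 1]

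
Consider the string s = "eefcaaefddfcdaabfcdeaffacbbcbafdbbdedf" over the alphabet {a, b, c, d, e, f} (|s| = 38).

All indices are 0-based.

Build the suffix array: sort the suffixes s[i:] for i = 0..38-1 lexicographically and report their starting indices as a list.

[13, 4, 14, 23, 5, 29, 20, 28, 25, 32, 26, 33, 15, 3, 27, 24, 11, 17, 12, 31, 8, 18, 34, 36, 9, 19, 35, 0, 1, 6, 37, 22, 2, 10, 16, 30, 7, 21]

rank→(start, suffix):
  0 → (13, 'aabfcdeaffacbbcbafdbbdedf')
  1 → (4, 'aaefddfcdaabfcdeaffacbbcbafdbbdedf')
  2 → (14, 'abfcdeaffacbbcbafdbbdedf')
  3 → (23, 'acbbcbafdbbdedf')
  4 → (5, 'aefddfcdaabfcdeaffacbbcbafdbbdedf')
  5 → (29, 'afdbbdedf')
  6 → (20, 'affacbbcbafdbbdedf')
  7 → (28, 'bafdbbdedf')
  8 → (25, 'bbcbafdbbdedf')
  9 → (32, 'bbdedf')
  10 → (26, 'bcbafdbbdedf')
  11 → (33, 'bdedf')
  12 → (15, 'bfcdeaffacbbcbafdbbdedf')
  13 → (3, 'caaefddfcdaabfcdeaffacbbcbafdbbdedf')
  14 → (27, 'cbafdbbdedf')
  15 → (24, 'cbbcbafdbbdedf')
  16 → (11, 'cdaabfcdeaffacbbcbafdbbdedf')
  17 → (17, 'cdeaffacbbcbafdbbdedf')
  18 → (12, 'daabfcdeaffacbbcbafdbbdedf')
  19 → (31, 'dbbdedf')
  20 → (8, 'ddfcdaabfcdeaffacbbcbafdbbdedf')
  21 → (18, 'deaffacbbcbafdbbdedf')
  22 → (34, 'dedf')
  23 → (36, 'df')
  24 → (9, 'dfcdaabfcdeaffacbbcbafdbbdedf')
  25 → (19, 'eaffacbbcbafdbbdedf')
  26 → (35, 'edf')
  27 → (0, 'eefcaaefddfcdaabfcdeaffacbbcbafdbbdedf')
  28 → (1, 'efcaaefddfcdaabfcdeaffacbbcbafdbbdedf')
  29 → (6, 'efddfcdaabfcdeaffacbbcbafdbbdedf')
  30 → (37, 'f')
  31 → (22, 'facbbcbafdbbdedf')
  32 → (2, 'fcaaefddfcdaabfcdeaffacbbcbafdbbdedf')
  33 → (10, 'fcdaabfcdeaffacbbcbafdbbdedf')
  34 → (16, 'fcdeaffacbbcbafdbbdedf')
  35 → (30, 'fdbbdedf')
  36 → (7, 'fddfcdaabfcdeaffacbbcbafdbbdedf')
  37 → (21, 'ffacbbcbafdbbdedf')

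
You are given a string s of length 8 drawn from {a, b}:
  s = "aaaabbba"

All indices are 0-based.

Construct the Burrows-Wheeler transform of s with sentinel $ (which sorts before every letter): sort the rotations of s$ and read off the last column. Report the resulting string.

ab$aaabba

rank  rotation   last
    0  $aaaabbba  a
    1  a$aaaabbb  b
    2  aaaabbba$  $
    3  aaabbba$a  a
    4  aabbba$aa  a
    5  abbba$aaa  a
    6  ba$aaaabb  b
    7  bba$aaaab  b
    8  bbba$aaaa  a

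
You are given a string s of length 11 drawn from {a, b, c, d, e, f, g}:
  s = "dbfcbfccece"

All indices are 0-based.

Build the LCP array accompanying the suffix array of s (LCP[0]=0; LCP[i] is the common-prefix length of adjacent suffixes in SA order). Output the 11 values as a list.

rank→(start, suffix):
  0 → (1, 'bfcbfccece')
  1 → (4, 'bfccece')
  2 → (3, 'cbfccece')
  3 → (6, 'ccece')
  4 → (9, 'ce')
  5 → (7, 'cece')
  6 → (0, 'dbfcbfccece')
  7 → (10, 'e')
  8 → (8, 'ece')
  9 → (2, 'fcbfccece')
  10 → (5, 'fccece')

SA = [1, 4, 3, 6, 9, 7, 0, 10, 8, 2, 5]
[i] adj suffixes → lcp
  [1] 1/4 → 3 ('bfc')
  [2] 4/3 → 0 ('')
  [3] 3/6 → 1 ('c')
  [4] 6/9 → 1 ('c')
  [5] 9/7 → 2 ('ce')
  [6] 7/0 → 0 ('')
  [7] 0/10 → 0 ('')
  [8] 10/8 → 1 ('e')
  [9] 8/2 → 0 ('')
  [10] 2/5 → 2 ('fc')

[0, 3, 0, 1, 1, 2, 0, 0, 1, 0, 2]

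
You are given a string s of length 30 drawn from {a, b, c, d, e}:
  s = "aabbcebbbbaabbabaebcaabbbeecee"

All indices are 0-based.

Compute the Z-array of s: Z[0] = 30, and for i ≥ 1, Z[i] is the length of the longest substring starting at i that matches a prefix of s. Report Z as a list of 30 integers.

Z[0]=30
i=1: fresh scan; Z[1]=1 extend→box=[1,2)
i=2: fresh scan; Z[2]=0
i=3: fresh scan; Z[3]=0
i=4: fresh scan; Z[4]=0
i=5: fresh scan; Z[5]=0
i=6: fresh scan; Z[6]=0
i=7: fresh scan; Z[7]=0
i=8: fresh scan; Z[8]=0
i=9: fresh scan; Z[9]=0
i=10: fresh scan; Z[10]=4 extend→box=[10,14)
i=11: min(r-i=3, Z[1]=1)=1; Z[11]=1
i=12: min(r-i=2, Z[2]=0)=0; Z[12]=0
i=13: min(r-i=1, Z[3]=0)=0; Z[13]=0
i=14: fresh scan; Z[14]=1 extend→box=[14,15)
i=15: fresh scan; Z[15]=0
i=16: fresh scan; Z[16]=1 extend→box=[16,17)
i=17: fresh scan; Z[17]=0
i=18: fresh scan; Z[18]=0
i=19: fresh scan; Z[19]=0
i=20: fresh scan; Z[20]=4 extend→box=[20,24)
i=21: min(r-i=3, Z[1]=1)=1; Z[21]=1
i=22: min(r-i=2, Z[2]=0)=0; Z[22]=0
i=23: min(r-i=1, Z[3]=0)=0; Z[23]=0
i=24: fresh scan; Z[24]=0
i=25: fresh scan; Z[25]=0
i=26: fresh scan; Z[26]=0
i=27: fresh scan; Z[27]=0
i=28: fresh scan; Z[28]=0
i=29: fresh scan; Z[29]=0

[30, 1, 0, 0, 0, 0, 0, 0, 0, 0, 4, 1, 0, 0, 1, 0, 1, 0, 0, 0, 4, 1, 0, 0, 0, 0, 0, 0, 0, 0]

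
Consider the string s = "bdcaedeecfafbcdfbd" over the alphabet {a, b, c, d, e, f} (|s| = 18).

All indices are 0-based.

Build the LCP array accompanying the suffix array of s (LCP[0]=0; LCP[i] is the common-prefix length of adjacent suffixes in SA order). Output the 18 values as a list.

[0, 1, 0, 1, 2, 0, 1, 1, 0, 1, 1, 1, 0, 1, 1, 0, 1, 2]

rank→(start, suffix):
  0 → (3, 'aedeecfafbcdfbd')
  1 → (10, 'afbcdfbd')
  2 → (12, 'bcdfbd')
  3 → (16, 'bd')
  4 → (0, 'bdcaedeecfafbcdfbd')
  5 → (2, 'caedeecfafbcdfbd')
  6 → (13, 'cdfbd')
  7 → (8, 'cfafbcdfbd')
  8 → (17, 'd')
  9 → (1, 'dcaedeecfafbcdfbd')
  10 → (5, 'deecfafbcdfbd')
  11 → (14, 'dfbd')
  12 → (7, 'ecfafbcdfbd')
  13 → (4, 'edeecfafbcdfbd')
  14 → (6, 'eecfafbcdfbd')
  15 → (9, 'fafbcdfbd')
  16 → (11, 'fbcdfbd')
  17 → (15, 'fbd')

SA = [3, 10, 12, 16, 0, 2, 13, 8, 17, 1, 5, 14, 7, 4, 6, 9, 11, 15]
[i] adj suffixes → lcp
  [1] 3/10 → 1 ('a')
  [2] 10/12 → 0 ('')
  [3] 12/16 → 1 ('b')
  [4] 16/0 → 2 ('bd')
  [5] 0/2 → 0 ('')
  [6] 2/13 → 1 ('c')
  [7] 13/8 → 1 ('c')
  [8] 8/17 → 0 ('')
  [9] 17/1 → 1 ('d')
  [10] 1/5 → 1 ('d')
  [11] 5/14 → 1 ('d')
  [12] 14/7 → 0 ('')
  [13] 7/4 → 1 ('e')
  [14] 4/6 → 1 ('e')
  [15] 6/9 → 0 ('')
  [16] 9/11 → 1 ('f')
  [17] 11/15 → 2 ('fb')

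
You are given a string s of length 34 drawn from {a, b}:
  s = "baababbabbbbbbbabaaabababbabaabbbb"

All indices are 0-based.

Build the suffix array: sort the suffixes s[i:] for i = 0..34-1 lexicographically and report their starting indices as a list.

[17, 18, 1, 28, 15, 26, 19, 21, 2, 23, 4, 29, 7, 33, 16, 0, 27, 14, 25, 20, 22, 3, 6, 32, 13, 24, 5, 31, 12, 30, 11, 10, 9, 8]

rank | idx | suffix
   0 |  17 | aaabababbabaabbbb
   1 |  18 | aabababbabaabbbb
   2 |   1 | aababbabbbbbbbabaaabababbabaabbbb
   3 |  28 | aabbbb
   4 |  15 | abaaabababbabaabbbb
   5 |  26 | abaabbbb
   6 |  19 | abababbabaabbbb
   7 |  21 | ababbabaabbbb
   8 |   2 | ababbabbbbbbbabaaabababbabaabbbb
   9 |  23 | abbabaabbbb
  10 |   4 | abbabbbbbbbabaaabababbabaabbbb
  11 |  29 | abbbb
  12 |   7 | abbbbbbbabaaabababbabaabbbb
  13 |  33 | b
  14 |  16 | baaabababbabaabbbb
  15 |   0 | baababbabbbbbbbabaaabababbabaabbbb
  16 |  27 | baabbbb
  17 |  14 | babaaabababbabaabbbb
  18 |  25 | babaabbbb
  19 |  20 | bababbabaabbbb
  20 |  22 | babbabaabbbb
  21 |   3 | babbabbbbbbbabaaabababbabaabbbb
  22 |   6 | babbbbbbbabaaabababbabaabbbb
  23 |  32 | bb
  24 |  13 | bbabaaabababbabaabbbb
  25 |  24 | bbabaabbbb
  26 |   5 | bbabbbbbbbabaaabababbabaabbbb
  27 |  31 | bbb
  28 |  12 | bbbabaaabababbabaabbbb
  29 |  30 | bbbb
  30 |  11 | bbbbabaaabababbabaabbbb
  31 |  10 | bbbbbabaaabababbabaabbbb
  32 |   9 | bbbbbbabaaabababbabaabbbb
  33 |   8 | bbbbbbbabaaabababbabaabbbb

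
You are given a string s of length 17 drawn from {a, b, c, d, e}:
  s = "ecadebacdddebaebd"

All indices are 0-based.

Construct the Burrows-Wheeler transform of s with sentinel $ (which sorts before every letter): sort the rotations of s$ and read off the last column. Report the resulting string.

rank  rotation            last
    0  $ecadebacdddebaebd  d
    1  acdddebaebd$ecadeb  b
    2  adebacdddebaebd$ec  c
    3  aebd$ecadebacdddeb  b
    4  bacdddebaebd$ecade  e
    5  baebd$ecadebacddde  e
    6  bd$ecadebacdddebae  e
    7  cadebacdddebaebd$e  e
    8  cdddebaebd$ecadeba  a
    9  d$ecadebacdddebaeb  b
   10  dddebaebd$ecadebac  c
   11  ddebaebd$ecadebacd  d
   12  debacdddebaebd$eca  a
   13  debaebd$ecadebacdd  d
   14  ebacdddebaebd$ecad  d
   15  ebaebd$ecadebacddd  d
   16  ebd$ecadebacdddeba  a
   17  ecadebacdddebaebd$  $

dbcbeeeeabcdaddda$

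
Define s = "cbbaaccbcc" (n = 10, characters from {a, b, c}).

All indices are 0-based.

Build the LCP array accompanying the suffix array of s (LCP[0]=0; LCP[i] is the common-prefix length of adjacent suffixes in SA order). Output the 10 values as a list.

[0, 1, 0, 1, 1, 0, 1, 2, 1, 2]

sorted suffixes:
  #0 SA[0]=3  'aaccbcc'
  #1 SA[1]=4  'accbcc'
  #2 SA[2]=2  'baaccbcc'
  #3 SA[3]=1  'bbaaccbcc'
  #4 SA[4]=7  'bcc'
  #5 SA[5]=9  'c'
  #6 SA[6]=0  'cbbaaccbcc'
  #7 SA[7]=6  'cbcc'
  #8 SA[8]=8  'cc'
  #9 SA[9]=5  'ccbcc'

SA = [3, 4, 2, 1, 7, 9, 0, 6, 8, 5]
[i] adj suffixes → lcp
  [1] 3/4 → 1 ('a')
  [2] 4/2 → 0 ('')
  [3] 2/1 → 1 ('b')
  [4] 1/7 → 1 ('b')
  [5] 7/9 → 0 ('')
  [6] 9/0 → 1 ('c')
  [7] 0/6 → 2 ('cb')
  [8] 6/8 → 1 ('c')
  [9] 8/5 → 2 ('cc')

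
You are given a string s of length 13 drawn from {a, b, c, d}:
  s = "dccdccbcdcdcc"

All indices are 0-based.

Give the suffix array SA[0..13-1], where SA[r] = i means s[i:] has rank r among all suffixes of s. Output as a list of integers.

rank→(start, suffix):
  0 → (6, 'bcdcdcc')
  1 → (12, 'c')
  2 → (5, 'cbcdcdcc')
  3 → (11, 'cc')
  4 → (4, 'ccbcdcdcc')
  5 → (1, 'ccdccbcdcdcc')
  6 → (9, 'cdcc')
  7 → (2, 'cdccbcdcdcc')
  8 → (7, 'cdcdcc')
  9 → (10, 'dcc')
  10 → (3, 'dccbcdcdcc')
  11 → (0, 'dccdccbcdcdcc')
  12 → (8, 'dcdcc')

[6, 12, 5, 11, 4, 1, 9, 2, 7, 10, 3, 0, 8]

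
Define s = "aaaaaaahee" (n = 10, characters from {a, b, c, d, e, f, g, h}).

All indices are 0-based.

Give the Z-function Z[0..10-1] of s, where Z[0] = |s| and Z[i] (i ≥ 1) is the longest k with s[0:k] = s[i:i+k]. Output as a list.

[10, 6, 5, 4, 3, 2, 1, 0, 0, 0]

Z[0]=10
i=1: outside box; Z[1]=6 scan→box=[1,7)
i=2: min(r-i=5, Z[1]=6)=5; Z[2]=5
i=3: min(r-i=4, Z[2]=5)=4; Z[3]=4
i=4: min(r-i=3, Z[3]=4)=3; Z[4]=3
i=5: min(r-i=2, Z[4]=3)=2; Z[5]=2
i=6: min(r-i=1, Z[5]=2)=1; Z[6]=1
i=7: outside box; Z[7]=0
i=8: outside box; Z[8]=0
i=9: outside box; Z[9]=0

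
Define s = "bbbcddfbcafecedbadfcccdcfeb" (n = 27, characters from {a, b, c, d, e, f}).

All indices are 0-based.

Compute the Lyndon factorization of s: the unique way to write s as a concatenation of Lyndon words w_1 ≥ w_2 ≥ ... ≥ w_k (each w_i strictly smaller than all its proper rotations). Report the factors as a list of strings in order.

emit factor 1: 'bbbcddfbc' (i=0, period=9)
emit factor 2: 'afecedb' (i=9, period=7)
emit factor 3: 'adfcccdcfeb' (i=16, period=11)

["bbbcddfbc", "afecedb", "adfcccdcfeb"]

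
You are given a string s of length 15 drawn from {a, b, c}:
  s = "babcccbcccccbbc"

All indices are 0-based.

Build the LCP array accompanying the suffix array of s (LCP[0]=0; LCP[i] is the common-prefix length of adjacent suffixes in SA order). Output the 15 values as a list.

rank→(start, suffix):
  0 → (1, 'abcccbcccccbbc')
  1 → (0, 'babcccbcccccbbc')
  2 → (12, 'bbc')
  3 → (13, 'bc')
  4 → (2, 'bcccbcccccbbc')
  5 → (6, 'bcccccbbc')
  6 → (14, 'c')
  7 → (11, 'cbbc')
  8 → (5, 'cbcccccbbc')
  9 → (10, 'ccbbc')
  10 → (4, 'ccbcccccbbc')
  11 → (9, 'cccbbc')
  12 → (3, 'cccbcccccbbc')
  13 → (8, 'ccccbbc')
  14 → (7, 'cccccbbc')

SA = [1, 0, 12, 13, 2, 6, 14, 11, 5, 10, 4, 9, 3, 8, 7]
rank  pair      lcp
   1  s[1:],s[0:]  0  ''
   2  s[0:],s[12:]  1  'b'
   3  s[12:],s[13:]  1  'b'
   4  s[13:],s[2:]  2  'bc'
   5  s[2:],s[6:]  4  'bccc'
   6  s[6:],s[14:]  0  ''
   7  s[14:],s[11:]  1  'c'
   8  s[11:],s[5:]  2  'cb'
   9  s[5:],s[10:]  1  'c'
  10  s[10:],s[4:]  3  'ccb'
  11  s[4:],s[9:]  2  'cc'
  12  s[9:],s[3:]  4  'cccb'
  13  s[3:],s[8:]  3  'ccc'
  14  s[8:],s[7:]  4  'cccc'

[0, 0, 1, 1, 2, 4, 0, 1, 2, 1, 3, 2, 4, 3, 4]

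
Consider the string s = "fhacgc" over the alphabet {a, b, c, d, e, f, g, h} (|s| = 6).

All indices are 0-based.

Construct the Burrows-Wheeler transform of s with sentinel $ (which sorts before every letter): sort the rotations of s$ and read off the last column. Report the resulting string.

rank  rotation last
    0  $fhacgc  c
    1  acgc$fh  h
    2  c$fhacg  g
    3  cgc$fha  a
    4  fhacgc$  $
    5  gc$fhac  c
    6  hacgc$f  f

chga$cf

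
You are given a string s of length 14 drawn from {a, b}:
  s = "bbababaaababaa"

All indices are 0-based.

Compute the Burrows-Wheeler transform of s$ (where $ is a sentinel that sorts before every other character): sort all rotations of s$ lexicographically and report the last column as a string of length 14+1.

aabbabbabaaaab$

rank  rotation         last
    0  $bbababaaababaa  a
    1  a$bbababaaababa  a
    2  aa$bbababaaabab  b
    3  aaababaa$bbabab  b
    4  aababaa$bbababa  a
    5  abaa$bbababaaab  b
    6  abaaababaa$bbab  b
    7  ababaa$bbababaa  a
    8  ababaaababaa$bb  b
    9  baa$bbababaaaba  a
   10  baaababaa$bbaba  a
   11  babaa$bbababaaa  a
   12  babaaababaa$bba  a
   13  bababaaababaa$b  b
   14  bbababaaababaa$  $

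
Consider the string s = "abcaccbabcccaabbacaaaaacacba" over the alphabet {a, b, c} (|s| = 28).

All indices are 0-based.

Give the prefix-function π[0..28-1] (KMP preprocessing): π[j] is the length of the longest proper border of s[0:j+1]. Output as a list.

π[0] = 0
j=1 s[j]='b': π[1]=0 (border '')
j=2 s[j]='c': π[2]=0 (border '')
j=3 s[j]='a': π[3]=1 (border 'a')
j=4 s[j]='c': k: 1→0; π[4]=0 (border '')
j=5 s[j]='c': π[5]=0 (border '')
j=6 s[j]='b': π[6]=0 (border '')
j=7 s[j]='a': π[7]=1 (border 'a')
j=8 s[j]='b': π[8]=2 (border 'ab')
j=9 s[j]='c': π[9]=3 (border 'abc')
j=10 s[j]='c': k: 3→0; π[10]=0 (border '')
j=11 s[j]='c': π[11]=0 (border '')
j=12 s[j]='a': π[12]=1 (border 'a')
j=13 s[j]='a': k: 1→0; π[13]=1 (border 'a')
j=14 s[j]='b': π[14]=2 (border 'ab')
j=15 s[j]='b': k: 2→0; π[15]=0 (border '')
j=16 s[j]='a': π[16]=1 (border 'a')
j=17 s[j]='c': k: 1→0; π[17]=0 (border '')
j=18 s[j]='a': π[18]=1 (border 'a')
j=19 s[j]='a': k: 1→0; π[19]=1 (border 'a')
j=20 s[j]='a': k: 1→0; π[20]=1 (border 'a')
j=21 s[j]='a': k: 1→0; π[21]=1 (border 'a')
j=22 s[j]='a': k: 1→0; π[22]=1 (border 'a')
j=23 s[j]='c': k: 1→0; π[23]=0 (border '')
j=24 s[j]='a': π[24]=1 (border 'a')
j=25 s[j]='c': k: 1→0; π[25]=0 (border '')
j=26 s[j]='b': π[26]=0 (border '')
j=27 s[j]='a': π[27]=1 (border 'a')

[0, 0, 0, 1, 0, 0, 0, 1, 2, 3, 0, 0, 1, 1, 2, 0, 1, 0, 1, 1, 1, 1, 1, 0, 1, 0, 0, 1]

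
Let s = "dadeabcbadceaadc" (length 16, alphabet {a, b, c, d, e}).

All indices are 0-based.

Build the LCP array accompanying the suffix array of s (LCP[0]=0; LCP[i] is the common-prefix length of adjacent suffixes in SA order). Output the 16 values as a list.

[0, 1, 1, 3, 2, 0, 1, 0, 1, 1, 0, 1, 2, 1, 0, 2]

rank→(start, suffix):
  0 → (12, 'aadc')
  1 → (4, 'abcbadceaadc')
  2 → (13, 'adc')
  3 → (8, 'adceaadc')
  4 → (1, 'adeabcbadceaadc')
  5 → (7, 'badceaadc')
  6 → (5, 'bcbadceaadc')
  7 → (15, 'c')
  8 → (6, 'cbadceaadc')
  9 → (10, 'ceaadc')
  10 → (0, 'dadeabcbadceaadc')
  11 → (14, 'dc')
  12 → (9, 'dceaadc')
  13 → (2, 'deabcbadceaadc')
  14 → (11, 'eaadc')
  15 → (3, 'eabcbadceaadc')

SA = [12, 4, 13, 8, 1, 7, 5, 15, 6, 10, 0, 14, 9, 2, 11, 3]
i: (SA[i-1],SA[i]) lcp shared
  1: (12,4) 1 'a'
  2: (4,13) 1 'a'
  3: (13,8) 3 'adc'
  4: (8,1) 2 'ad'
  5: (1,7) 0 ''
  6: (7,5) 1 'b'
  7: (5,15) 0 ''
  8: (15,6) 1 'c'
  9: (6,10) 1 'c'
  10: (10,0) 0 ''
  11: (0,14) 1 'd'
  12: (14,9) 2 'dc'
  13: (9,2) 1 'd'
  14: (2,11) 0 ''
  15: (11,3) 2 'ea'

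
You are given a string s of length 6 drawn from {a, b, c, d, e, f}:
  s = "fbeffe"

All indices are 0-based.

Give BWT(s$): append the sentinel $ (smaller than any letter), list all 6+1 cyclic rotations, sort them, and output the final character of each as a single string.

effb$fe

rank  rotation last
    0  $fbeffe  e
    1  beffe$f  f
    2  e$fbeff  f
    3  effe$fb  b
    4  fbeffe$  $
    5  fe$fbef  f
    6  ffe$fbe  e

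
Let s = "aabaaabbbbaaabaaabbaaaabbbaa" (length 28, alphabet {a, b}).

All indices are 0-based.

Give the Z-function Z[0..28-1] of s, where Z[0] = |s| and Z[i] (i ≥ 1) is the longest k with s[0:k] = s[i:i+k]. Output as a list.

Z[0]=28
i=1: i≥r, start 0; Z[1]=1 extend→box=[1,2)
i=2: i≥r, start 0; Z[2]=0
i=3: i≥r, start 0; Z[3]=2 extend→box=[3,5)
i=4: min(r-i=1, Z[1]=1)=1; Z[4]=3 extend→box=[4,7)
i=5: min(r-i=2, Z[1]=1)=1; Z[5]=1
i=6: min(r-i=1, Z[2]=0)=0; Z[6]=0
i=7: i≥r, start 0; Z[7]=0
i=8: i≥r, start 0; Z[8]=0
i=9: i≥r, start 0; Z[9]=0
i=10: i≥r, start 0; Z[10]=2 extend→box=[10,12)
i=11: min(r-i=1, Z[1]=1)=1; Z[11]=8 extend→box=[11,19)
i=12: min(r-i=7, Z[1]=1)=1; Z[12]=1
i=13: min(r-i=6, Z[2]=0)=0; Z[13]=0
i=14: min(r-i=5, Z[3]=2)=2; Z[14]=2
i=15: min(r-i=4, Z[4]=3)=3; Z[15]=3
i=16: min(r-i=3, Z[5]=1)=1; Z[16]=1
i=17: min(r-i=2, Z[6]=0)=0; Z[17]=0
i=18: min(r-i=1, Z[7]=0)=0; Z[18]=0
i=19: i≥r, start 0; Z[19]=2 extend→box=[19,21)
i=20: min(r-i=1, Z[1]=1)=1; Z[20]=2 extend→box=[20,22)
i=21: min(r-i=1, Z[1]=1)=1; Z[21]=3 extend→box=[21,24)
i=22: min(r-i=2, Z[1]=1)=1; Z[22]=1
i=23: min(r-i=1, Z[2]=0)=0; Z[23]=0
i=24: i≥r, start 0; Z[24]=0
i=25: i≥r, start 0; Z[25]=0
i=26: i≥r, start 0; Z[26]=2 extend→box=[26,28)
i=27: min(r-i=1, Z[1]=1)=1; Z[27]=1

[28, 1, 0, 2, 3, 1, 0, 0, 0, 0, 2, 8, 1, 0, 2, 3, 1, 0, 0, 2, 2, 3, 1, 0, 0, 0, 2, 1]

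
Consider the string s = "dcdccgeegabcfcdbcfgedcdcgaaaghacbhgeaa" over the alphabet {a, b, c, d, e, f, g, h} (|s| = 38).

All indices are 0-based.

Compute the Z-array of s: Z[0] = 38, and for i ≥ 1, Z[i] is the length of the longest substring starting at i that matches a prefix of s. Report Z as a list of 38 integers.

[38, 0, 2, 0, 0, 0, 0, 0, 0, 0, 0, 0, 0, 0, 1, 0, 0, 0, 0, 0, 4, 0, 2, 0, 0, 0, 0, 0, 0, 0, 0, 0, 0, 0, 0, 0, 0, 0]

Z[0]=38
i=1: fresh scan; Z[1]=0
i=2: fresh scan; Z[2]=2 extend→box=[2,4)
i=3: min(r-i=1, Z[1]=0)=0; Z[3]=0
i=4: fresh scan; Z[4]=0
i=5: fresh scan; Z[5]=0
i=6: fresh scan; Z[6]=0
i=7: fresh scan; Z[7]=0
i=8: fresh scan; Z[8]=0
i=9: fresh scan; Z[9]=0
i=10: fresh scan; Z[10]=0
i=11: fresh scan; Z[11]=0
i=12: fresh scan; Z[12]=0
i=13: fresh scan; Z[13]=0
i=14: fresh scan; Z[14]=1 extend→box=[14,15)
i=15: fresh scan; Z[15]=0
i=16: fresh scan; Z[16]=0
i=17: fresh scan; Z[17]=0
i=18: fresh scan; Z[18]=0
i=19: fresh scan; Z[19]=0
i=20: fresh scan; Z[20]=4 extend→box=[20,24)
i=21: min(r-i=3, Z[1]=0)=0; Z[21]=0
i=22: min(r-i=2, Z[2]=2)=2; Z[22]=2
i=23: min(r-i=1, Z[3]=0)=0; Z[23]=0
i=24: fresh scan; Z[24]=0
i=25: fresh scan; Z[25]=0
i=26: fresh scan; Z[26]=0
i=27: fresh scan; Z[27]=0
i=28: fresh scan; Z[28]=0
i=29: fresh scan; Z[29]=0
i=30: fresh scan; Z[30]=0
i=31: fresh scan; Z[31]=0
i=32: fresh scan; Z[32]=0
i=33: fresh scan; Z[33]=0
i=34: fresh scan; Z[34]=0
i=35: fresh scan; Z[35]=0
i=36: fresh scan; Z[36]=0
i=37: fresh scan; Z[37]=0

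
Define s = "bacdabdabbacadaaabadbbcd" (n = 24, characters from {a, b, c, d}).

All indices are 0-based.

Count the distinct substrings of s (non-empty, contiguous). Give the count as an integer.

rank→(start, suffix):
  0 → (14, 'aaabadbbcd')
  1 → (15, 'aabadbbcd')
  2 → (16, 'abadbbcd')
  3 → (7, 'abbacadaaabadbbcd')
  4 → (4, 'abdabbacadaaabadbbcd')
  5 → (10, 'acadaaabadbbcd')
  6 → (1, 'acdabdabbacadaaabadbbcd')
  7 → (12, 'adaaabadbbcd')
  8 → (18, 'adbbcd')
  9 → (9, 'bacadaaabadbbcd')
  10 → (0, 'bacdabdabbacadaaabadbbcd')
  11 → (17, 'badbbcd')
  12 → (8, 'bbacadaaabadbbcd')
  13 → (20, 'bbcd')
  14 → (21, 'bcd')
  15 → (5, 'bdabbacadaaabadbbcd')
  16 → (11, 'cadaaabadbbcd')
  17 → (22, 'cd')
  18 → (2, 'cdabdabbacadaaabadbbcd')
  19 → (23, 'd')
  20 → (13, 'daaabadbbcd')
  21 → (6, 'dabbacadaaabadbbcd')
  22 → (3, 'dabdabbacadaaabadbbcd')
  23 → (19, 'dbbcd')

SA = [14, 15, 16, 7, 4, 10, 1, 12, 18, 9, 0, 17, 8, 20, 21, 5, 11, 22, 2, 23, 13, 6, 3, 19]
rank  pair      lcp
   1  s[14:],s[15:]  2  'aa'
   2  s[15:],s[16:]  1  'a'
   3  s[16:],s[7:]  2  'ab'
   4  s[7:],s[4:]  2  'ab'
   5  s[4:],s[10:]  1  'a'
   6  s[10:],s[1:]  2  'ac'
   7  s[1:],s[12:]  1  'a'
   8  s[12:],s[18:]  2  'ad'
   9  s[18:],s[9:]  0  ''
  10  s[9:],s[0:]  3  'bac'
  11  s[0:],s[17:]  2  'ba'
  12  s[17:],s[8:]  1  'b'
  13  s[8:],s[20:]  2  'bb'
  14  s[20:],s[21:]  1  'b'
  15  s[21:],s[5:]  1  'b'
  16  s[5:],s[11:]  0  ''
  17  s[11:],s[22:]  1  'c'
  18  s[22:],s[2:]  2  'cd'
  19  s[2:],s[23:]  0  ''
  20  s[23:],s[13:]  1  'd'
  21  s[13:],s[6:]  2  'da'
  22  s[6:],s[3:]  3  'dab'
  23  s[3:],s[19:]  1  'd'

n(n+1)/2 = 24·25/2 = 300
Σ LCP = 0 + 2 + 1 + 2 + 2 + 1 + 2 + 1 + 2 + 0 + 3 + 2 + 1 + 2 + 1 + 1 + 0 + 1 + 2 + 0 + 1 + 2 + 3 + 1 = 33
distinct = 300 − 33 = 267

267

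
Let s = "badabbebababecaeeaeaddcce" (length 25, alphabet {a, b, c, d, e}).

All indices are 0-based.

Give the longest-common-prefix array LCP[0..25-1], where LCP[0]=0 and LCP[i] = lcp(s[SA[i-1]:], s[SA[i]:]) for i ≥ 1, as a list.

rank | idx | suffix
   0 |   8 | ababecaeeaeaddcce
   1 |   3 | abbebababecaeeaeaddcce
   2 |  10 | abecaeeaeaddcce
   3 |   1 | adabbebababecaeeaeaddcce
   4 |  19 | addcce
   5 |  17 | aeaddcce
   6 |  14 | aeeaeaddcce
   7 |   7 | bababecaeeaeaddcce
   8 |   9 | babecaeeaeaddcce
   9 |   0 | badabbebababecaeeaeaddcce
  10 |   4 | bbebababecaeeaeaddcce
  11 |   5 | bebababecaeeaeaddcce
  12 |  11 | becaeeaeaddcce
  13 |  13 | caeeaeaddcce
  14 |  22 | cce
  15 |  23 | ce
  16 |   2 | dabbebababecaeeaeaddcce
  17 |  21 | dcce
  18 |  20 | ddcce
  19 |  24 | e
  20 |  18 | eaddcce
  21 |  16 | eaeaddcce
  22 |   6 | ebababecaeeaeaddcce
  23 |  12 | ecaeeaeaddcce
  24 |  15 | eeaeaddcce

SA = [8, 3, 10, 1, 19, 17, 14, 7, 9, 0, 4, 5, 11, 13, 22, 23, 2, 21, 20, 24, 18, 16, 6, 12, 15]
rank  pair      lcp
   1  s[8:],s[3:]  2  'ab'
   2  s[3:],s[10:]  2  'ab'
   3  s[10:],s[1:]  1  'a'
   4  s[1:],s[19:]  2  'ad'
   5  s[19:],s[17:]  1  'a'
   6  s[17:],s[14:]  2  'ae'
   7  s[14:],s[7:]  0  ''
   8  s[7:],s[9:]  3  'bab'
   9  s[9:],s[0:]  2  'ba'
  10  s[0:],s[4:]  1  'b'
  11  s[4:],s[5:]  1  'b'
  12  s[5:],s[11:]  2  'be'
  13  s[11:],s[13:]  0  ''
  14  s[13:],s[22:]  1  'c'
  15  s[22:],s[23:]  1  'c'
  16  s[23:],s[2:]  0  ''
  17  s[2:],s[21:]  1  'd'
  18  s[21:],s[20:]  1  'd'
  19  s[20:],s[24:]  0  ''
  20  s[24:],s[18:]  1  'e'
  21  s[18:],s[16:]  2  'ea'
  22  s[16:],s[6:]  1  'e'
  23  s[6:],s[12:]  1  'e'
  24  s[12:],s[15:]  1  'e'

[0, 2, 2, 1, 2, 1, 2, 0, 3, 2, 1, 1, 2, 0, 1, 1, 0, 1, 1, 0, 1, 2, 1, 1, 1]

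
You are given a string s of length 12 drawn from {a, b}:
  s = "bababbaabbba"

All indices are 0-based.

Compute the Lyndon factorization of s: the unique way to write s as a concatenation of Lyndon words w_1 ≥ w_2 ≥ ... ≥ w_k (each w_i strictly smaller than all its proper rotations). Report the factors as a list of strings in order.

emit factor 1: 'b' (i=0, period=1)
emit factor 2: 'ababb' (i=1, period=5)
emit factor 3: 'aabbb' (i=6, period=5)
emit factor 4: 'a' (i=11, period=1)

["b", "ababb", "aabbb", "a"]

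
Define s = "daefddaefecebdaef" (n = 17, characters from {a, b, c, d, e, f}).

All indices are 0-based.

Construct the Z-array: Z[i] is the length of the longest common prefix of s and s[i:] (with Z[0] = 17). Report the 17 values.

Z[0]=17
i=1: i≥r, start 0; Z[1]=0
i=2: i≥r, start 0; Z[2]=0
i=3: i≥r, start 0; Z[3]=0
i=4: i≥r, start 0; Z[4]=1 scan→box=[4,5)
i=5: i≥r, start 0; Z[5]=4 scan→box=[5,9)
i=6: min(r-i=3, Z[1]=0)=0; Z[6]=0
i=7: min(r-i=2, Z[2]=0)=0; Z[7]=0
i=8: min(r-i=1, Z[3]=0)=0; Z[8]=0
i=9: i≥r, start 0; Z[9]=0
i=10: i≥r, start 0; Z[10]=0
i=11: i≥r, start 0; Z[11]=0
i=12: i≥r, start 0; Z[12]=0
i=13: i≥r, start 0; Z[13]=4 scan→box=[13,17)
i=14: min(r-i=3, Z[1]=0)=0; Z[14]=0
i=15: min(r-i=2, Z[2]=0)=0; Z[15]=0
i=16: min(r-i=1, Z[3]=0)=0; Z[16]=0

[17, 0, 0, 0, 1, 4, 0, 0, 0, 0, 0, 0, 0, 4, 0, 0, 0]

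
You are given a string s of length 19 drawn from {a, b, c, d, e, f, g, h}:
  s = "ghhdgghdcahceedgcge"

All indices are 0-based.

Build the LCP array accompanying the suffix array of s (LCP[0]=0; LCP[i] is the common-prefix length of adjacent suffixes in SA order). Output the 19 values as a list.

[0, 0, 1, 1, 0, 1, 2, 0, 1, 1, 0, 1, 1, 1, 2, 0, 1, 2, 1]

sorted suffixes:
  #0 SA[0]=9  'ahceedgcge'
  #1 SA[1]=8  'cahceedgcge'
  #2 SA[2]=11  'ceedgcge'
  #3 SA[3]=16  'cge'
  #4 SA[4]=7  'dcahceedgcge'
  #5 SA[5]=14  'dgcge'
  #6 SA[6]=3  'dgghdcahceedgcge'
  #7 SA[7]=18  'e'
  #8 SA[8]=13  'edgcge'
  #9 SA[9]=12  'eedgcge'
  #10 SA[10]=15  'gcge'
  #11 SA[11]=17  'ge'
  #12 SA[12]=4  'gghdcahceedgcge'
  #13 SA[13]=5  'ghdcahceedgcge'
  #14 SA[14]=0  'ghhdgghdcahceedgcge'
  #15 SA[15]=10  'hceedgcge'
  #16 SA[16]=6  'hdcahceedgcge'
  #17 SA[17]=2  'hdgghdcahceedgcge'
  #18 SA[18]=1  'hhdgghdcahceedgcge'

SA = [9, 8, 11, 16, 7, 14, 3, 18, 13, 12, 15, 17, 4, 5, 0, 10, 6, 2, 1]
[i] adj suffixes → lcp
  [1] 9/8 → 0 ('')
  [2] 8/11 → 1 ('c')
  [3] 11/16 → 1 ('c')
  [4] 16/7 → 0 ('')
  [5] 7/14 → 1 ('d')
  [6] 14/3 → 2 ('dg')
  [7] 3/18 → 0 ('')
  [8] 18/13 → 1 ('e')
  [9] 13/12 → 1 ('e')
  [10] 12/15 → 0 ('')
  [11] 15/17 → 1 ('g')
  [12] 17/4 → 1 ('g')
  [13] 4/5 → 1 ('g')
  [14] 5/0 → 2 ('gh')
  [15] 0/10 → 0 ('')
  [16] 10/6 → 1 ('h')
  [17] 6/2 → 2 ('hd')
  [18] 2/1 → 1 ('h')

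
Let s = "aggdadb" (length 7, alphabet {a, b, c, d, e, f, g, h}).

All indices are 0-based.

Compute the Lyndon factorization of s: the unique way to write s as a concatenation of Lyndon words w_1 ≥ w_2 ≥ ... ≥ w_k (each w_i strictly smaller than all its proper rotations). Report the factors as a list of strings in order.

["aggd", "adb"]

emit factor 1: 'aggd' (i=0, period=4)
emit factor 2: 'adb' (i=4, period=3)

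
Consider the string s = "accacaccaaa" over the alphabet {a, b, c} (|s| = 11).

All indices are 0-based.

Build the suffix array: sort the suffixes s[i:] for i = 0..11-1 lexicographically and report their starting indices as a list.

[10, 9, 8, 3, 5, 0, 7, 2, 4, 6, 1]

rank→(start, suffix):
  0 → (10, 'a')
  1 → (9, 'aa')
  2 → (8, 'aaa')
  3 → (3, 'acaccaaa')
  4 → (5, 'accaaa')
  5 → (0, 'accacaccaaa')
  6 → (7, 'caaa')
  7 → (2, 'cacaccaaa')
  8 → (4, 'caccaaa')
  9 → (6, 'ccaaa')
  10 → (1, 'ccacaccaaa')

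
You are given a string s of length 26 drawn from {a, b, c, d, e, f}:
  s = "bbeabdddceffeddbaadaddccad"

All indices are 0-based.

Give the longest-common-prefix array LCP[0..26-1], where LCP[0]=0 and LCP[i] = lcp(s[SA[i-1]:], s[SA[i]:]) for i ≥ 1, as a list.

rank→(start, suffix):
  0 → (16, 'aadaddccad')
  1 → (3, 'abdddceffeddbaadaddccad')
  2 → (24, 'ad')
  3 → (17, 'adaddccad')
  4 → (19, 'addccad')
  5 → (15, 'baadaddccad')
  6 → (0, 'bbeabdddceffeddbaadaddccad')
  7 → (4, 'bdddceffeddbaadaddccad')
  8 → (1, 'beabdddceffeddbaadaddccad')
  9 → (23, 'cad')
  10 → (22, 'ccad')
  11 → (8, 'ceffeddbaadaddccad')
  12 → (25, 'd')
  13 → (18, 'daddccad')
  14 → (14, 'dbaadaddccad')
  15 → (21, 'dccad')
  16 → (7, 'dceffeddbaadaddccad')
  17 → (13, 'ddbaadaddccad')
  18 → (20, 'ddccad')
  19 → (6, 'ddceffeddbaadaddccad')
  20 → (5, 'dddceffeddbaadaddccad')
  21 → (2, 'eabdddceffeddbaadaddccad')
  22 → (12, 'eddbaadaddccad')
  23 → (9, 'effeddbaadaddccad')
  24 → (11, 'feddbaadaddccad')
  25 → (10, 'ffeddbaadaddccad')

SA = [16, 3, 24, 17, 19, 15, 0, 4, 1, 23, 22, 8, 25, 18, 14, 21, 7, 13, 20, 6, 5, 2, 12, 9, 11, 10]
i: (SA[i-1],SA[i]) lcp shared
  1: (16,3) 1 'a'
  2: (3,24) 1 'a'
  3: (24,17) 2 'ad'
  4: (17,19) 2 'ad'
  5: (19,15) 0 ''
  6: (15,0) 1 'b'
  7: (0,4) 1 'b'
  8: (4,1) 1 'b'
  9: (1,23) 0 ''
  10: (23,22) 1 'c'
  11: (22,8) 1 'c'
  12: (8,25) 0 ''
  13: (25,18) 1 'd'
  14: (18,14) 1 'd'
  15: (14,21) 1 'd'
  16: (21,7) 2 'dc'
  17: (7,13) 1 'd'
  18: (13,20) 2 'dd'
  19: (20,6) 3 'ddc'
  20: (6,5) 2 'dd'
  21: (5,2) 0 ''
  22: (2,12) 1 'e'
  23: (12,9) 1 'e'
  24: (9,11) 0 ''
  25: (11,10) 1 'f'

[0, 1, 1, 2, 2, 0, 1, 1, 1, 0, 1, 1, 0, 1, 1, 1, 2, 1, 2, 3, 2, 0, 1, 1, 0, 1]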